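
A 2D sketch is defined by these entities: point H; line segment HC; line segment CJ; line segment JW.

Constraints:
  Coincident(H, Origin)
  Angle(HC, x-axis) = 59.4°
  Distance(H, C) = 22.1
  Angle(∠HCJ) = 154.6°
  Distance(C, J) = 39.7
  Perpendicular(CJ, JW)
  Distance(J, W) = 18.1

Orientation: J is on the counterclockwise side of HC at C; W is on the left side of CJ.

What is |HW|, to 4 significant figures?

60.28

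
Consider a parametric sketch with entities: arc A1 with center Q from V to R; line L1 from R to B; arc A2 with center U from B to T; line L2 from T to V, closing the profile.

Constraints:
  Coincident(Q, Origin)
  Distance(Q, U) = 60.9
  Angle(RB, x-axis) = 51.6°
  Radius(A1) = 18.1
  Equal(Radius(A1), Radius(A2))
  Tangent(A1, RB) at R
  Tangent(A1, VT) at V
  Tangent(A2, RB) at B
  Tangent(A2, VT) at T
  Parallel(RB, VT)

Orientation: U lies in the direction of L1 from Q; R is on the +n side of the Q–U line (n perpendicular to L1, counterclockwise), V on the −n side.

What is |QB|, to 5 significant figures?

63.533

The slot axis is L1's direction at 51.6°, so u = (cos 51.6°, sin 51.6°) = (0.62115, 0.78369) and n = (−sin 51.6°, cos 51.6°) = (-0.78369, 0.62115). Q is at the origin and U lies 60.9 along u from Q, so U = 60.9·u = (37.828, 47.727). Tangency of A1 to both parallel lines with radius 18.1 puts R and V at Q ± 18.1·n: R = (-14.185, 11.243), V = (14.185, -11.243). Equal radii place B and T the same way about U: B = U + 18.1·n = (23.643, 58.970), T = U − 18.1·n = (52.013, 36.484). Then |QB| = |B − Q| = 63.533.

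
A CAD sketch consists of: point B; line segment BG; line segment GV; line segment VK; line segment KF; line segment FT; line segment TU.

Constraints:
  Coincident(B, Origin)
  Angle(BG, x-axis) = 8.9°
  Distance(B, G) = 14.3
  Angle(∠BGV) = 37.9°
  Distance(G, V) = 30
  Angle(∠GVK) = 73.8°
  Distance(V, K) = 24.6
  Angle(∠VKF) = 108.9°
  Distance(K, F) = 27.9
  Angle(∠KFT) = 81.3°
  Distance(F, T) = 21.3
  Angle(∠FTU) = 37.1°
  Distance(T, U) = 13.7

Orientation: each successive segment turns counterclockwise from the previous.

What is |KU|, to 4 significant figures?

20.27

∠KFT = 81.3° gives FT at 67.00° from the x-axis; with |FT| = 21.3, T = (14.50, -2.286). ∠FTU = 37.1° gives TU at -150.1° from the x-axis; with |TU| = 13.7, U = (2.623, -9.115). Then |KU| = |U − K| = 20.27.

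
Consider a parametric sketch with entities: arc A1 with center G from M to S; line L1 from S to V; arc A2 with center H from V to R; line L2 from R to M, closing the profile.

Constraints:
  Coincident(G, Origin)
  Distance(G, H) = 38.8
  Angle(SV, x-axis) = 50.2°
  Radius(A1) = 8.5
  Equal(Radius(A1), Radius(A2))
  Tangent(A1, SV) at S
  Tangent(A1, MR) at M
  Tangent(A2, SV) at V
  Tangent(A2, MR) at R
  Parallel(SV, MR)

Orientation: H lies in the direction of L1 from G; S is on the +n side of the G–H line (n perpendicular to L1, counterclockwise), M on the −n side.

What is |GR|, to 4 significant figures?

39.72

Tangency of A1 to both parallel lines with radius 8.5 puts S and M at G ± 8.5·n: S = (-6.530, 5.441), M = (6.530, -5.441). Equal radii place V and R the same way about H: V = H + 8.5·n = (18.31, 35.25), R = H − 8.5·n = (31.37, 24.37). Then |GR| = |R − G| = 39.72.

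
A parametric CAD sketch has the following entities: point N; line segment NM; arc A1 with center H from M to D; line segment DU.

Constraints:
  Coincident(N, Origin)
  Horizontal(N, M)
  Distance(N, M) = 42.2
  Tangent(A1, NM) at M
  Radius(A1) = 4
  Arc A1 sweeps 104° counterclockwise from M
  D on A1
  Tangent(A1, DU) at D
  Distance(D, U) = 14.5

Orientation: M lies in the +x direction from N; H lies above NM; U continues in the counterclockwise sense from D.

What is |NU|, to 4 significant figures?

46.64

On A1, M sits at bearing -90° from H; a 104° counterclockwise sweep puts D at bearing 14°, so D = H + 4.0·(cos 14°, sin 14°) = (46.08, 4.968). Tangency of A1 to DU means the radius HD is perpendicular to DU, so DU runs along (−sin 14°, cos 14°); with |DU| = 14.5, U = (42.57, 19.04). Then |NU| = |U − N| = 46.64.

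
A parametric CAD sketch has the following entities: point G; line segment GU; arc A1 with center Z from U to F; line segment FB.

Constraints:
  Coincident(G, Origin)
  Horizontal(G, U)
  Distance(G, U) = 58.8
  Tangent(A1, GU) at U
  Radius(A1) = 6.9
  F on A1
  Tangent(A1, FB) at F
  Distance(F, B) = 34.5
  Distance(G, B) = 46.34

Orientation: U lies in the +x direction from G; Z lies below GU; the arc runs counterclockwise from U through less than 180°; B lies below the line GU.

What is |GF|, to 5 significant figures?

53.162

Checks: |ZF| = 6.900 ✓; ∠(ZF, FB) = 90.00° ✓; |FB| = 34.50 ✓; |GB| = 46.34 ✓.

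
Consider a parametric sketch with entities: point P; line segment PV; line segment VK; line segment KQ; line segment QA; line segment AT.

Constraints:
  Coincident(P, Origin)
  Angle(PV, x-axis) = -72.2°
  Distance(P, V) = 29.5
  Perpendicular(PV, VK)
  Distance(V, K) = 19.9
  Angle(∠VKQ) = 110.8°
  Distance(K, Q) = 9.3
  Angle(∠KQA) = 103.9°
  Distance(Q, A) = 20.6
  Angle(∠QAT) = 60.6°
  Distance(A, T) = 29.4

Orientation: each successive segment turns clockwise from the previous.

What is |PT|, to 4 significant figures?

38.52

∠KQA = 103.9° gives QA at 52.50° from the x-axis; with |QA| = 20.6, A = (-3.191, -10.56). ∠QAT = 60.6° gives AT at -66.90° from the x-axis; with |AT| = 29.4, T = (8.344, -37.60). Then |PT| = |T − P| = 38.52.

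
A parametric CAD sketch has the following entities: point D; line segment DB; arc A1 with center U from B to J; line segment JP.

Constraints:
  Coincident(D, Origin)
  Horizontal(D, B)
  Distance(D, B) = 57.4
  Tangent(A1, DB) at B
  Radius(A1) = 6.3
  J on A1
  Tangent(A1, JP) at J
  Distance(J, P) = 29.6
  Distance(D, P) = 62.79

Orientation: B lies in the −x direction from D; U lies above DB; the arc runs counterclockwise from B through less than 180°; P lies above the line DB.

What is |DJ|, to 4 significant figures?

51.50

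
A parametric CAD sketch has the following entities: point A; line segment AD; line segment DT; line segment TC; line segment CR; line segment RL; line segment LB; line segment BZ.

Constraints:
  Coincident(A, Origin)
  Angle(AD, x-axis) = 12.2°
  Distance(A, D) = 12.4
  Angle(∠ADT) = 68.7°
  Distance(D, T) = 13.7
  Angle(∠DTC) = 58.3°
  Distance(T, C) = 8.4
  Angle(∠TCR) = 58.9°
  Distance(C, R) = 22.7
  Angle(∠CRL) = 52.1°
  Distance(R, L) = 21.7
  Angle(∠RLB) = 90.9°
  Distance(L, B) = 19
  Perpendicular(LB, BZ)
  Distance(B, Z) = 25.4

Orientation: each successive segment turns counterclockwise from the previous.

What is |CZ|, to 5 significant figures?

17.406

A is at the origin; AD runs at 12.2° with length 12.4, so D = (12.120, 2.6204). ∠ADT = 68.7° gives DT at 123.50° from the x-axis; with |DT| = 13.7, T = (4.5584, 14.045). ∠DTC = 58.3° gives TC at -114.80° from the x-axis; with |TC| = 8.4, C = (1.0350, 6.4193). ∠TCR = 58.9° gives CR at 6.3000° from the x-axis; with |CR| = 22.7, R = (23.598, 8.9103). ∠CRL = 52.1° gives RL at 134.20° from the x-axis; with |RL| = 21.7, L = (8.4695, 24.467). ∠RLB = 90.9° gives LB at -136.70° from the x-axis; with |LB| = 19.0, B = (-5.3582, 11.437). The perpendicularity gives BZ at right angles to LB, so BZ runs at -46.700°; with |BZ| = 25.4, Z = (12.062, -7.0487). Then |CZ| = |Z − C| = 17.406.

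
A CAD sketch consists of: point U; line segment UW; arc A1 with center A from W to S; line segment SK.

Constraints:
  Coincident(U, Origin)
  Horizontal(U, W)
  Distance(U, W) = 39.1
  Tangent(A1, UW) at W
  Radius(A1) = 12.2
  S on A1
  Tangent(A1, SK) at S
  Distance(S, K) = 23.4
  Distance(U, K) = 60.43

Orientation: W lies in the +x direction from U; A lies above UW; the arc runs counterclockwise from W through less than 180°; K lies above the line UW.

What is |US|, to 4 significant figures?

53.05

Checks: |AS| = 12.20 ✓; ∠(AS, SK) = 90.00° ✓; |SK| = 23.40 ✓; |UK| = 60.43 ✓.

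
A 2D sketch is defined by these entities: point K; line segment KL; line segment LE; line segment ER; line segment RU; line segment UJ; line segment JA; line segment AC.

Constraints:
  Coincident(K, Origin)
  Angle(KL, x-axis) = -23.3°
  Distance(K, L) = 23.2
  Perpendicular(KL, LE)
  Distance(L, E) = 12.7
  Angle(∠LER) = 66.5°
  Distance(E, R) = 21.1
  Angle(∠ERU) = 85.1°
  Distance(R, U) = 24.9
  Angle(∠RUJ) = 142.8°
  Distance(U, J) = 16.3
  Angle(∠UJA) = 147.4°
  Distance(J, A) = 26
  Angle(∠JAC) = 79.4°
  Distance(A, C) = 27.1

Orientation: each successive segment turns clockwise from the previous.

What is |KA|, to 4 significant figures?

59.94

K is at the origin; KL runs at -23.3° with length 23.2, so L = (21.31, -9.177). The perpendicularity gives LE at right angles to KL, so LE runs at -113.3°; with |LE| = 12.7, E = (16.28, -20.84). ∠LER = 66.5° gives ER at 133.2° from the x-axis; with |ER| = 21.1, R = (1.841, -5.460). ∠ERU = 85.1° gives RU at 38.30° from the x-axis; with |RU| = 24.9, U = (21.38, 9.973). ∠RUJ = 142.8° gives UJ at 1.100° from the x-axis; with |UJ| = 16.3, J = (37.68, 10.29). ∠UJA = 147.4° gives JA at -31.50° from the x-axis; with |JA| = 26.0, A = (59.85, -3.299). Then |KA| = |A − K| = 59.94.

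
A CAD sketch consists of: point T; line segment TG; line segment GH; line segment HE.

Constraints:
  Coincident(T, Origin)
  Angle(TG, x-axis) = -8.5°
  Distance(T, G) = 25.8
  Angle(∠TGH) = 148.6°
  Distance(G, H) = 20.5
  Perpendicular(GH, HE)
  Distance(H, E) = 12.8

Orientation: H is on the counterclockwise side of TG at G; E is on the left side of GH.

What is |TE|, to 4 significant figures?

42.53

T is at the origin; TG runs at -8.5° with length 25.8, so G = 25.8·(cos -8.5°, sin -8.5°) = (25.52, -3.813). ∠TGH = 148.6°, so GH runs at -8.5° + (180° − 148.6°) = 22.90° from the x-axis; with |GH| = 20.5, H = G + 20.5·(cos 22.90°, sin 22.90°) = (44.40, 4.164). GH is perpendicular to HE; with |HE| = 12.8 on the left of GH, E = H + 12.8·(-0.3891, 0.9212) = (39.42, 15.95). Then |TE| = |E − T| = 42.53.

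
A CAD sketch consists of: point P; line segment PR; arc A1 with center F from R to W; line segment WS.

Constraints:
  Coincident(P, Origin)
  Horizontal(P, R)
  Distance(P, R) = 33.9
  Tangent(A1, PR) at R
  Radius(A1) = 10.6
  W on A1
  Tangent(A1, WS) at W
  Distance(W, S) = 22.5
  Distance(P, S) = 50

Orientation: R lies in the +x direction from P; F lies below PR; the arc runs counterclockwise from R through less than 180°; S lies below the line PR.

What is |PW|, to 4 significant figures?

29.13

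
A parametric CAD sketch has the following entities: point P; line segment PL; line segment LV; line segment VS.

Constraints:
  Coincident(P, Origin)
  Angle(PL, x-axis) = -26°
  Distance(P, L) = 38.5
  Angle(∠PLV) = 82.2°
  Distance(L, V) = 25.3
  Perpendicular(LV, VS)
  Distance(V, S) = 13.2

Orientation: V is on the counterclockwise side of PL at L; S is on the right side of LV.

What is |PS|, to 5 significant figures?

55.129

∠PLV = 82.2°, so LV runs at -26.0° + (180° − 82.2°) = 71.800° from the x-axis; with |LV| = 25.3, V = L + 25.3·(cos 71.800°, sin 71.800°) = (42.506, 7.1570). LV is perpendicular to VS; with |VS| = 13.2 on the right of LV, S = V + 13.2·(0.94997, -0.31233) = (55.045, 3.0342). Then |PS| = |S − P| = 55.129.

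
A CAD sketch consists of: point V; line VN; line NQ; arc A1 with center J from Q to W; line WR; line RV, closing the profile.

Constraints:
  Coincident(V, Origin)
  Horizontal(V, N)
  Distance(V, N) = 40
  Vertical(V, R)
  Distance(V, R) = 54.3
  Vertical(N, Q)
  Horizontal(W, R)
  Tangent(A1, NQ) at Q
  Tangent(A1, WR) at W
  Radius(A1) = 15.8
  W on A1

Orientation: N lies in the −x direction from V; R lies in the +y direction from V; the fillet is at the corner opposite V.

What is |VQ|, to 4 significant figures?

55.52

V is at the origin; V and N share the same y with |VN| = 40.0 and N on the −x side, so N = (-40.00, 0.000). V and R share the same x with |VR| = 54.3 and R on the +y side, so R = (0.000, 54.30). The virtual corner opposite V is at (-40.00, 54.30). The tangent condition forces JQ to be normal to NQ and since A1 is tangent to WR there, JW ⟂ WR, with radius 15.8, so the center J sits 15.8 in from both sides at J = (-24.20, 38.50). That places the tangent points at Q = (-40.00, 38.50) on NQ and W = (-24.20, 54.30) on WR. Then |VQ| = |Q − V| = 55.52.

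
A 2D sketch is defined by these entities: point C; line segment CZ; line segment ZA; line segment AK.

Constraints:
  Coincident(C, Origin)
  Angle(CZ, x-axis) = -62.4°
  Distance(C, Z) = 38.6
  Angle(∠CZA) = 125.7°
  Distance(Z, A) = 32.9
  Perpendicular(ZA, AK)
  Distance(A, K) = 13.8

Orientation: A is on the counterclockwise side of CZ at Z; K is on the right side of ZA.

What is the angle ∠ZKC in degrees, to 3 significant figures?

16.4°

∠CZA = 125.7°, so ZA runs at -62.4° + (180° − 125.7°) = -8.10° from the x-axis; with |ZA| = 32.9, A = Z + 32.9·(cos -8.10°, sin -8.10°) = (50.5, -38.8). ZA is perpendicular to AK; with |AK| = 13.8 on the right of ZA, K = A + 13.8·(-0.141, -0.990) = (48.5, -52.5). Then cos ∠ZKC = KZ·KC / (|KZ||KC|), giving 16.4°.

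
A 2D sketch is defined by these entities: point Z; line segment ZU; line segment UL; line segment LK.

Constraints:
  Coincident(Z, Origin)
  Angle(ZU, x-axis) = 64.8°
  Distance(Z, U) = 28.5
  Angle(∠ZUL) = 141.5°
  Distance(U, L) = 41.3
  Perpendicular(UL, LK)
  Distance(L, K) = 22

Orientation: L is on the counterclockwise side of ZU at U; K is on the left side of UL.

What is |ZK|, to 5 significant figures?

63.747

Z is at the origin; ZU runs at 64.8° with length 28.5, so U = 28.5·(cos 64.8°, sin 64.8°) = (12.135, 25.788). ∠ZUL = 141.5°, so UL runs at 64.8° + (180° − 141.5°) = 103.30° from the x-axis; with |UL| = 41.3, L = U + 41.3·(cos 103.30°, sin 103.30°) = (2.6337, 65.980). UL ⟂ LK; with |LK| = 22.0 on the left of UL, K = L + 22.0·(-0.97318, -0.23005) = (-18.776, 60.919). Then |ZK| = |K − Z| = 63.747.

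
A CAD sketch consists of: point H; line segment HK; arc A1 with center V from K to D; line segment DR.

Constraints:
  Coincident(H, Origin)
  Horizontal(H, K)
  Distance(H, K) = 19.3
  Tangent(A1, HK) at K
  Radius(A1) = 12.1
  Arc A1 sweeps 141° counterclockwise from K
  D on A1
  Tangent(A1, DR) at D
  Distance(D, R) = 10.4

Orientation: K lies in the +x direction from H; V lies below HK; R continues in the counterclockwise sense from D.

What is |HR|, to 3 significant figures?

34.3

H is at the origin; H and K share the same y with |HK| = 19.3 and K on the +x side, so K = (19.3, 0.00). Since A1 is tangent to HK there, VK ⟂ HK, so V = K + (0, -12.1) = (19.3, -12.1). On A1, K sits at bearing 90° from V; a 141° counterclockwise sweep puts D at bearing 231°, so D = V + 12.1·(cos 231°, sin 231°) = (11.7, -21.5). A1 meets DR tangentially, so VD is at right angles to DR, so DR runs along (−sin 231°, cos 231°); with |DR| = 10.4, R = (19.8, -28.0). Then |HR| = |R − H| = 34.3.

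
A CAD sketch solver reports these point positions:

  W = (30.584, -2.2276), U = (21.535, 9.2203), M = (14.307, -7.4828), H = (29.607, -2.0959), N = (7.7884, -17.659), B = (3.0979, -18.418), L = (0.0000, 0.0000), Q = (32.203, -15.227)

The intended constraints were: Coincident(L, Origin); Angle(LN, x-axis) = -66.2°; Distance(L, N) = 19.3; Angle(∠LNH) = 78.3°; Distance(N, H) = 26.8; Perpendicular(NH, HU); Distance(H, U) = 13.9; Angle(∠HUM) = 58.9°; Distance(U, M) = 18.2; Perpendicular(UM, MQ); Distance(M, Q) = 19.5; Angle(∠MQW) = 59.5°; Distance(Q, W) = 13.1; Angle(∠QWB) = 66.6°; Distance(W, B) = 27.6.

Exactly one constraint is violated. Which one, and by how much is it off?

Distance(W, B) = 27.6 — off by 4.30.

L = (0.00, 0.00) ✓; LN at -66.20° ✓; |LN| = 19.30 ✓; ∠LNH = 78.30° ✓; |NH| = 26.80 ✓; ∠(NH, HU) = 90.00° ✓; |HU| = 13.90 ✓; ∠HUM = 58.90° ✓; |UM| = 18.20 ✓; ∠(UM, MQ) = 90.00° ✓; |MQ| = 19.50 ✓; ∠MQW = 59.50° ✓; |QW| = 13.10 ✓; ∠QWB = 66.60° ✓; |WB| = 31.90 ✗.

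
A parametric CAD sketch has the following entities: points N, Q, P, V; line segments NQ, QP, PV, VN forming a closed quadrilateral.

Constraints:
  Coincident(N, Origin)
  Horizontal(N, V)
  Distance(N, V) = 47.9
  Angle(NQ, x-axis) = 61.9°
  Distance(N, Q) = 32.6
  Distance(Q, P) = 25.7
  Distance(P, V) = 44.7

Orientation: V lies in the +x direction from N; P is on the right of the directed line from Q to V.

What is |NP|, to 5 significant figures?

6.9137

Checks: |QP| = 25.70 ✓; |PV| = 44.70 ✓.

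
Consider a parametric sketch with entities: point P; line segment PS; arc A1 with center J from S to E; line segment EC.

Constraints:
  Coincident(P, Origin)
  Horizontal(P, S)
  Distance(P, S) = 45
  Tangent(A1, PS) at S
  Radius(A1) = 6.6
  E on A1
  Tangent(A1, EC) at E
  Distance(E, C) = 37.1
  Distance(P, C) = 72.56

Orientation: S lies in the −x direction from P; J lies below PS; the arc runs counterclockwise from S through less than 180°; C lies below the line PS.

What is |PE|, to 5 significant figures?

51.693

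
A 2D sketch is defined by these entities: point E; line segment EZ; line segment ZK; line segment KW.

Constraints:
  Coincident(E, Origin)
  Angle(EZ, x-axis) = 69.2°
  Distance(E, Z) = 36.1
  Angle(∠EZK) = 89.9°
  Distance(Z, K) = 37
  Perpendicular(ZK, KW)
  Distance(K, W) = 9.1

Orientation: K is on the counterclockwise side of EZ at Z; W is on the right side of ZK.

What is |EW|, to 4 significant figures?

58.37

E is at the origin; EZ runs at 69.2° with length 36.1, so Z = 36.1·(cos 69.2°, sin 69.2°) = (12.82, 33.75). ∠EZK = 89.9°, so ZK runs at 69.2° + (180° − 89.9°) = 159.3° from the x-axis; with |ZK| = 37.0, K = Z + 37.0·(cos 159.3°, sin 159.3°) = (-21.79, 46.83). ZK ⟂ KW; with |KW| = 9.1 on the right of ZK, W = K + 9.1·(0.3535, 0.9354) = (-18.58, 55.34). Then |EW| = |W − E| = 58.37.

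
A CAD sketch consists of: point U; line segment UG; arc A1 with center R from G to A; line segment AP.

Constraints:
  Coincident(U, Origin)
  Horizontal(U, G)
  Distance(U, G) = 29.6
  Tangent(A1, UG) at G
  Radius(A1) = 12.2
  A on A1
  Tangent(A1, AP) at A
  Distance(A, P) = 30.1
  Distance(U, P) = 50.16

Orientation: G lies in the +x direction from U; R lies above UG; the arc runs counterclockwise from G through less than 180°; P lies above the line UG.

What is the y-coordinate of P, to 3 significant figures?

44.2

U is at the origin; UG is horizontal with |UG| = 29.6 and G on the +x side, so G = (29.6, 0.00). Tangency of A1 to UG means the radius RG is perpendicular to UG, so R = G + (0, 12.2) = (29.6, 12.2). Since RA ⟂ AP (tangency), |RP| = √(12.2² + 30.1²) = 32.5 regardless of where A sits on A1. So P lies on both circle(U, 50.16) and circle(R, 32.5); the above-UG intersection is P = (23.8, 44.2). A is the foot of the tangent from P: A = (39.9, 18.7).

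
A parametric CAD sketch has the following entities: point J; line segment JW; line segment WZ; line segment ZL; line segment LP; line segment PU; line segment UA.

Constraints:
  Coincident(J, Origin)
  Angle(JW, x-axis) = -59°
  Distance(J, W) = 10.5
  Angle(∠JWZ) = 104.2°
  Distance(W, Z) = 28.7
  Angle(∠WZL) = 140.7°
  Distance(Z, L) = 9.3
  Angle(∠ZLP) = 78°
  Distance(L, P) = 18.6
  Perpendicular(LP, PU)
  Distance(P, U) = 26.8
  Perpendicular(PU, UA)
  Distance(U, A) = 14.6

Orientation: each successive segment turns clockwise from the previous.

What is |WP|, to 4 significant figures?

27.64

∠WZL = 140.7° gives ZL at -174.1° from the x-axis; with |ZL| = 9.3, L = (-24.07, -30.32). ∠ZLP = 78.0° gives LP at 83.90° from the x-axis; with |LP| = 18.6, P = (-22.09, -11.83). Then |WP| = |P − W| = 27.64.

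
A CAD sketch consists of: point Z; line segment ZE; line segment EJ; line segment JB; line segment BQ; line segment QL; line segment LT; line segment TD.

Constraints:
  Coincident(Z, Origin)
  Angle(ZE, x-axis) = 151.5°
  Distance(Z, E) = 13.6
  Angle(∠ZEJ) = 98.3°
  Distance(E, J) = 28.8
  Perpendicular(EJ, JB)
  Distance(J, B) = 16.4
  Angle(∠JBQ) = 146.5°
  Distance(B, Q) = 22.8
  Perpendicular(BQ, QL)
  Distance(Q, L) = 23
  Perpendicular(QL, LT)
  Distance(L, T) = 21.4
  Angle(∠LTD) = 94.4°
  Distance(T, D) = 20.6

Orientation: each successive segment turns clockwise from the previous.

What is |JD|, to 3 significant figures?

15.0

Z is at the origin; ZE runs at 151.5° with length 13.6, so E = (-12.0, 6.49). ∠ZEJ = 98.3° gives EJ at 69.8° from the x-axis; with |EJ| = 28.8, J = (-2.01, 33.5). EJ ⟂ JB, so JB runs at -20.2°; with |JB| = 16.4, B = (13.4, 27.9). ∠JBQ = 146.5° gives BQ at -53.7° from the x-axis; with |BQ| = 22.8, Q = (26.9, 9.48). BQ is perpendicular to QL, so QL runs at -144°; with |QL| = 23.0, L = (8.35, -4.14). QL is perpendicular to LT, so LT runs at 126°; with |LT| = 21.4, T = (-4.32, 13.1). ∠LTD = 94.4° gives TD at 40.7° from the x-axis; with |TD| = 20.6, D = (11.3, 26.5). Then |JD| = |D − J| = 15.0.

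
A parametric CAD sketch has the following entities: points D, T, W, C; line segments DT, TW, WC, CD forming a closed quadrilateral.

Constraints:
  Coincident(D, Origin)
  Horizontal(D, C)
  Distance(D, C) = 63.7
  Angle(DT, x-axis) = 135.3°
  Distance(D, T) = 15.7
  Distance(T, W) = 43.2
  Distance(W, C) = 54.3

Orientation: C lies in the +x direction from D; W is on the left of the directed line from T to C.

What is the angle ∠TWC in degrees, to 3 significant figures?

101°

Checks: |TW| = 43.20 ✓; |WC| = 54.30 ✓.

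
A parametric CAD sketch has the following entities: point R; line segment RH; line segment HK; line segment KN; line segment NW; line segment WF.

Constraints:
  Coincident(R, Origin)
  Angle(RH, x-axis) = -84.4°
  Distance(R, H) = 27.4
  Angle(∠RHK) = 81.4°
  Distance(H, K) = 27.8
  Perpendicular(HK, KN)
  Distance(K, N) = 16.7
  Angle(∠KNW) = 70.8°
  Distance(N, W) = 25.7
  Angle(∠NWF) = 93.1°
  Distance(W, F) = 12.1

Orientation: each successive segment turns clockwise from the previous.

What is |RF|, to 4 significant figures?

30.60

R is at the origin; RH runs at -84.4° with length 27.4, so H = (2.674, -27.27). ∠RHK = 81.4° gives HK at 177.0° from the x-axis; with |HK| = 27.8, K = (-25.09, -25.81). The perpendicularity gives KN at right angles to HK, so KN runs at 87.00°; with |KN| = 16.7, N = (-24.21, -9.137). ∠KNW = 70.8° gives NW at -22.20° from the x-axis; with |NW| = 25.7, W = (-0.4192, -18.85). ∠NWF = 93.1° gives WF at -109.1° from the x-axis; with |WF| = 12.1, F = (-4.379, -30.28). Then |RF| = |F − R| = 30.60.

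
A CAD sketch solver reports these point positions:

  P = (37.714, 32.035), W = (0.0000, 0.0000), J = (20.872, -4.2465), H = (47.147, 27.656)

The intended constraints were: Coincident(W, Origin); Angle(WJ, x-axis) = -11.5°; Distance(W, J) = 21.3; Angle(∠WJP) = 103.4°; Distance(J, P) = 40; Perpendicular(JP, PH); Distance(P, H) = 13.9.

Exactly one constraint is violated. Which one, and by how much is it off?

Distance(P, H) = 13.9 — off by 3.50.

W = (0.00, 0.00) ✓; WJ at -11.50° ✓; |WJ| = 21.30 ✓; ∠WJP = 103.4° ✓; |JP| = 40.00 ✓; ∠(JP, PH) = 90.00° ✓; |PH| = 10.40 ✗.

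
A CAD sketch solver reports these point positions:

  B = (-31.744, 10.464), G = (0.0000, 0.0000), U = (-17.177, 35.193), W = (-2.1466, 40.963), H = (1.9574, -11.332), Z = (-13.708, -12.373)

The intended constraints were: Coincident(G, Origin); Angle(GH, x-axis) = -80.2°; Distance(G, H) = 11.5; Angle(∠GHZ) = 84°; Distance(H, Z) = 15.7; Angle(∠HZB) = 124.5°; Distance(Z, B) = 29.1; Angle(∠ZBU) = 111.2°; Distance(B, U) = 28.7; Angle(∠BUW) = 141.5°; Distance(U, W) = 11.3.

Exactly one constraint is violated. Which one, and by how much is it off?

Distance(U, W) = 11.3 — off by 4.80.

G = (0.00, 0.00) ✓; GH at -80.20° ✓; |GH| = 11.50 ✓; ∠GHZ = 84.00° ✓; |HZ| = 15.70 ✓; ∠HZB = 124.5° ✓; |ZB| = 29.10 ✓; ∠ZBU = 111.2° ✓; |BU| = 28.70 ✓; ∠BUW = 141.5° ✓; |UW| = 16.10 ✗.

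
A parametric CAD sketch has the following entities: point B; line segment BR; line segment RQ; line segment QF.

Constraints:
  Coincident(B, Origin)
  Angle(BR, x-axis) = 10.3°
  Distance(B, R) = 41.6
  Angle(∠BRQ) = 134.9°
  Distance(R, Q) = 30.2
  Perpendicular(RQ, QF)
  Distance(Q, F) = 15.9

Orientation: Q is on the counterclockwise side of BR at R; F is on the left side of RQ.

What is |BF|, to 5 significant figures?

61.090

∠BRQ = 134.9°, so RQ runs at 10.3° + (180° − 134.9°) = 55.400° from the x-axis; with |RQ| = 30.2, Q = R + 30.2·(cos 55.400°, sin 55.400°) = (58.078, 32.297). RQ ⟂ QF; with |QF| = 15.9 on the left of RQ, F = Q + 15.9·(-0.82314, 0.56784) = (44.991, 41.326). Then |BF| = |F − B| = 61.090.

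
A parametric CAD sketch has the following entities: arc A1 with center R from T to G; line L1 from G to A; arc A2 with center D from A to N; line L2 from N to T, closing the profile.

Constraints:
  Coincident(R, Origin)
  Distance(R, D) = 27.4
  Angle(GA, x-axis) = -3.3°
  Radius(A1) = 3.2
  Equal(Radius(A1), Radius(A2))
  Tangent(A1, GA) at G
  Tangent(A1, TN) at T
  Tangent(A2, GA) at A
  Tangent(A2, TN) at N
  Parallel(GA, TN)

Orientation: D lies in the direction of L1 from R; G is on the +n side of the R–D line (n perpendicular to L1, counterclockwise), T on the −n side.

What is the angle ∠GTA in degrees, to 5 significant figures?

76.853°

The slot axis is L1's direction at -3.3°, so u = (cos -3.3°, sin -3.3°) = (0.99834, -0.057564) and n = (−sin -3.3°, cos -3.3°) = (0.057564, 0.99834). R is at the origin and D lies 27.4 along u from R, so D = 27.4·u = (27.355, -1.5773). Tangency of A1 to both parallel lines with radius 3.2 puts G and T at R ± 3.2·n: G = (0.18420, 3.1947), T = (-0.18420, -3.1947). Equal radii place A and N the same way about D: A = D + 3.2·n = (27.539, 1.6174), N = D − 3.2·n = (27.170, -4.7719). Then cos ∠GTA = TG·TA / (|TG||TA|), giving 76.853°.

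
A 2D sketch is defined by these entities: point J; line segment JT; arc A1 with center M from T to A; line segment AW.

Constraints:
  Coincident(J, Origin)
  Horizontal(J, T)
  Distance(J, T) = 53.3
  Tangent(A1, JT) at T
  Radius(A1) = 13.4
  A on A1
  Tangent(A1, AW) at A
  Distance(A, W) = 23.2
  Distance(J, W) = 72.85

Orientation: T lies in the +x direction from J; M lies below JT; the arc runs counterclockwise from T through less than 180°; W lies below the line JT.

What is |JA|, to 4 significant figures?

50.13

Checks: ∠(MT, TJ) = 90.00° ✓; |MT| = 13.40 ✓; |MA| = 13.40 ✓; ∠(MA, AW) = 90.00° ✓; |AW| = 23.20 ✓; |JW| = 72.85 ✓.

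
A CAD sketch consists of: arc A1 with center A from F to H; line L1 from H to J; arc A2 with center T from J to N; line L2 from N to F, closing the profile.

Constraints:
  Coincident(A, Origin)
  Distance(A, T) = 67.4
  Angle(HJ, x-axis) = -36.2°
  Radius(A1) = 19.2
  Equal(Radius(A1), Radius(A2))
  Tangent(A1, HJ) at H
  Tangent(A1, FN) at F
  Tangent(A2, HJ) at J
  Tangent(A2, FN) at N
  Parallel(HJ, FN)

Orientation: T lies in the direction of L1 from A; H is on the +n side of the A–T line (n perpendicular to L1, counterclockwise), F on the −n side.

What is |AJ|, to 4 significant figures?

70.08

The slot axis is L1's direction at -36.2°, so u = (cos -36.2°, sin -36.2°) = (0.8070, -0.5906) and n = (−sin -36.2°, cos -36.2°) = (0.5906, 0.8070). A is at the origin and T lies 67.4 along u from A, so T = 67.4·u = (54.39, -39.81). Tangency of A1 to both parallel lines with radius 19.2 puts H and F at A ± 19.2·n: H = (11.34, 15.49), F = (-11.34, -15.49). Equal radii place J and N the same way about T: J = T + 19.2·n = (65.73, -24.31), N = T − 19.2·n = (43.05, -55.30). Then |AJ| = |J − A| = 70.08.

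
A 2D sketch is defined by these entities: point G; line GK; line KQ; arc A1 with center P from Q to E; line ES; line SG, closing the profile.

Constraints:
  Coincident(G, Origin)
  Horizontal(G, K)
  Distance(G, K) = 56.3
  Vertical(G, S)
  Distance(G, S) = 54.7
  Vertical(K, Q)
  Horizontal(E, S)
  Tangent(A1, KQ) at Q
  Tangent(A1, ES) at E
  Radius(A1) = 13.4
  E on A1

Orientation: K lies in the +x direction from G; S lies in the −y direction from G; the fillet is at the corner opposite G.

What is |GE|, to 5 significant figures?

69.516

The virtual corner opposite G is at (56.300, -54.700). Since A1 is tangent to KQ there, PQ ⟂ KQ and tangency of A1 to ES means the radius PE is perpendicular to ES, with radius 13.4, so the center P sits 13.4 in from both sides at P = (42.900, -41.300). That places the tangent points at Q = (56.300, -41.300) on KQ and E = (42.900, -54.700) on ES. Then |GE| = |E − G| = 69.516.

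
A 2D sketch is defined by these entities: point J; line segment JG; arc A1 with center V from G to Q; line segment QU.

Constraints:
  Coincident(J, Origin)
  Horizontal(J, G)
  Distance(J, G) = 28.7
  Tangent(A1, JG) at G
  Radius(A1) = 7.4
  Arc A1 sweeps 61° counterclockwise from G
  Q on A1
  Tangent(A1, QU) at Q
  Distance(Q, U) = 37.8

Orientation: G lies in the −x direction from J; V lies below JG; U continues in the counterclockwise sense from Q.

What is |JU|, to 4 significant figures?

64.97

J is at the origin; J and G share the same y with |JG| = 28.7 and G on the −x side, so G = (-28.70, 0.000). A1 meets JG tangentially, so VG is at right angles to JG, so V = G + (0, -7.4) = (-28.70, -7.400). On A1, G sits at bearing 90° from V; a 61° counterclockwise sweep puts Q at bearing 151°, so Q = V + 7.4·(cos 151°, sin 151°) = (-35.17, -3.812). The tangent condition forces VQ to be normal to QU, so QU runs along (−sin 151°, cos 151°); with |QU| = 37.8, U = (-53.50, -36.87). Then |JU| = |U − J| = 64.97.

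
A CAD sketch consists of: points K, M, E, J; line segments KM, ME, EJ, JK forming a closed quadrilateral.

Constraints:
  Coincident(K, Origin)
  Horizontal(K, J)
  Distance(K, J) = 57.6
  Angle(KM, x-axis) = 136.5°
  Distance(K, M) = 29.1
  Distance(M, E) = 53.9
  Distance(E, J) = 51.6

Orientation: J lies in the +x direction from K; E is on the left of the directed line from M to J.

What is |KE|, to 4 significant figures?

50.69

Checks: |ME| = 53.90 ✓; |EJ| = 51.60 ✓.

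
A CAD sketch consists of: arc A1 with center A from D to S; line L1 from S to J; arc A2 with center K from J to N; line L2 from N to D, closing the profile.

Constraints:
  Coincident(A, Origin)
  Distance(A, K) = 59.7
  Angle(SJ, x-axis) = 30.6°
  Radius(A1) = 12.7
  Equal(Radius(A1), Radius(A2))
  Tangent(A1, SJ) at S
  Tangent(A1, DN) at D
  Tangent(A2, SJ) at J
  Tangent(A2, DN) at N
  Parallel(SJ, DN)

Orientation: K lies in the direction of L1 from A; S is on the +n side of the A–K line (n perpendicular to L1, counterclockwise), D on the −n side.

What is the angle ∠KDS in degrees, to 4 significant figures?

77.99°

The slot axis is L1's direction at 30.6°, so u = (cos 30.6°, sin 30.6°) = (0.8607, 0.5090) and n = (−sin 30.6°, cos 30.6°) = (-0.5090, 0.8607). A is at the origin and K lies 59.7 along u from A, so K = 59.7·u = (51.39, 30.39). Tangency of A1 to both parallel lines with radius 12.7 puts S and D at A ± 12.7·n: S = (-6.465, 10.93), D = (6.465, -10.93). Then cos ∠KDS = DK·DS / (|DK||DS|), giving 77.99°.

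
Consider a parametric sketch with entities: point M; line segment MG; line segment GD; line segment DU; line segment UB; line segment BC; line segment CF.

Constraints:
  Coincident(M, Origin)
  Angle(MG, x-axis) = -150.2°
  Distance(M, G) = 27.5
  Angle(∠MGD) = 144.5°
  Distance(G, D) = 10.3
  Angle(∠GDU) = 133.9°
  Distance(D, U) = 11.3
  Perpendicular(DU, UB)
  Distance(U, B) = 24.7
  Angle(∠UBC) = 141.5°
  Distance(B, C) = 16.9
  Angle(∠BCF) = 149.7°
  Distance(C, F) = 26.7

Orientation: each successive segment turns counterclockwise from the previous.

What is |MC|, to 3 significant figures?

12.4

M is at the origin; MG runs at -150.2° with length 27.5, so G = (-23.9, -13.7). ∠MGD = 144.5° gives GD at -115° from the x-axis; with |GD| = 10.3, D = (-28.2, -23.0). ∠GDU = 133.9° gives DU at -68.6° from the x-axis; with |DU| = 11.3, U = (-24.0, -33.5). DU is perpendicular to UB, so UB runs at 21.4°; with |UB| = 24.7, B = (-1.05, -24.5). ∠UBC = 141.5° gives BC at 59.9° from the x-axis; with |BC| = 16.9, C = (7.43, -9.91). Then |MC| = |C − M| = 12.4.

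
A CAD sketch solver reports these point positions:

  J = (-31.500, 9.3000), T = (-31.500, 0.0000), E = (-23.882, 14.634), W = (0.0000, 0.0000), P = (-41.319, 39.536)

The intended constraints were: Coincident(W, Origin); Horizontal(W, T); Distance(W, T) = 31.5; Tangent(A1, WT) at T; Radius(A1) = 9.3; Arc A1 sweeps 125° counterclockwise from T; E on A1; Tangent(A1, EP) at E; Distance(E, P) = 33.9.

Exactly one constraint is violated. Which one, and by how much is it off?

Distance(E, P) = 33.9 — off by 3.50.

W = (0.00, 0.00) ✓; W.y = 0.00, T.y = 0.00 ✓; |WT| = 31.50 ✓; ∠(JT, TW) = 90.00° ✓; |JT| = 9.300 ✓; bearing(J→E) − bearing(J→T) = 125.0° ✓; |JE| = 9.300 ✓; ∠(JE, EP) = 90.00° ✓; |EP| = 30.40 ✗.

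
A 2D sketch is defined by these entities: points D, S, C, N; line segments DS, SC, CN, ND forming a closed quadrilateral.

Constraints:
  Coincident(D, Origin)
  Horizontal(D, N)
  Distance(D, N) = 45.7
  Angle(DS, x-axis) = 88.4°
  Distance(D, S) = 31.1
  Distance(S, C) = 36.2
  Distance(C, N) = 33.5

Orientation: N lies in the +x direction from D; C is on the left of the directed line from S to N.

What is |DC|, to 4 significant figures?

49.19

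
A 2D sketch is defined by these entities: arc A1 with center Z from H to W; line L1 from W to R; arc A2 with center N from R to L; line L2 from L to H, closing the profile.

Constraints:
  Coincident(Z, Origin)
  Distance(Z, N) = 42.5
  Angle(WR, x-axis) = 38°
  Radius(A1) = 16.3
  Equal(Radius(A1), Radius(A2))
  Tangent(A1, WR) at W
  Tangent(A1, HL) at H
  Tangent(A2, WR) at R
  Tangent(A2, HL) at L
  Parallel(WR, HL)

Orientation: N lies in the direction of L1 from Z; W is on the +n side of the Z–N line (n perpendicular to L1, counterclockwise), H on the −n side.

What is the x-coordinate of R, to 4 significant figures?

23.46

Tangency of A1 to both parallel lines with radius 16.3 puts W and H at Z ± 16.3·n: W = (-10.04, 12.84), H = (10.04, -12.84). Equal radii place R and L the same way about N: R = N + 16.3·n = (23.46, 39.01), L = N − 16.3·n = (43.53, 13.32). So R.x = 23.46.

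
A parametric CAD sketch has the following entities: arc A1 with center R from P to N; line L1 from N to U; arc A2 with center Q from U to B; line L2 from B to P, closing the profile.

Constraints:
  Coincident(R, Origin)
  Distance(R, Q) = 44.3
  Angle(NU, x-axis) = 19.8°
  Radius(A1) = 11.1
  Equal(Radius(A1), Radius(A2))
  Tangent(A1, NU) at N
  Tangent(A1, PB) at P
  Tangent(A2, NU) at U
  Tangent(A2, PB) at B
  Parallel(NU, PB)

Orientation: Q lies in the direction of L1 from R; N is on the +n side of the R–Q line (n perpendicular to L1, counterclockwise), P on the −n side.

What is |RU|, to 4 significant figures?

45.67

Tangency of A1 to both parallel lines with radius 11.1 puts N and P at R ± 11.1·n: N = (-3.760, 10.44), P = (3.760, -10.44). Equal radii place U and B the same way about Q: U = Q + 11.1·n = (37.92, 25.45), B = Q − 11.1·n = (45.44, 4.562). Then |RU| = |U − R| = 45.67.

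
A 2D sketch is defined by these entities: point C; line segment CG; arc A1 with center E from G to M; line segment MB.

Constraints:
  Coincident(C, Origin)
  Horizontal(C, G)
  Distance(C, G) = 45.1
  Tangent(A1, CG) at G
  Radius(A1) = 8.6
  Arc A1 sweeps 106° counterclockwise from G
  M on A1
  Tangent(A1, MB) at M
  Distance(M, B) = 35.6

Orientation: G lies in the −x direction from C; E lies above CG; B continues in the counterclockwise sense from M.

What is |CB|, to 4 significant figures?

64.95

C is at the origin; CG is horizontal with |CG| = 45.1 and G on the −x side, so G = (-45.10, 0.000). Since A1 is tangent to CG there, EG ⟂ CG, so E = G + (0, 8.6) = (-45.10, 8.600). On A1, G sits at bearing -90° from E; a 106° counterclockwise sweep puts M at bearing 16°, so M = E + 8.6·(cos 16°, sin 16°) = (-36.83, 10.97). The tangent condition forces EM to be normal to MB, so MB runs along (−sin 16°, cos 16°); with |MB| = 35.6, B = (-46.65, 45.19). Then |CB| = |B − C| = 64.95.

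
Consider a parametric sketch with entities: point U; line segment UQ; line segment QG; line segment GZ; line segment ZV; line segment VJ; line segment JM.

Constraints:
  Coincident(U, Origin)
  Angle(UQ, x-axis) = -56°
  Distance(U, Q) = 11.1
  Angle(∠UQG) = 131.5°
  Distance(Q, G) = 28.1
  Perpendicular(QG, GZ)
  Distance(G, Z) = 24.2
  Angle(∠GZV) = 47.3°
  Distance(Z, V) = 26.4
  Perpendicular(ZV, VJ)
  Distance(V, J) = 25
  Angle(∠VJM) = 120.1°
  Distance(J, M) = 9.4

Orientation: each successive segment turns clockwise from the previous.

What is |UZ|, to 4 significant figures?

38.85

U is at the origin; UQ runs at -56.0° with length 11.1, so Q = (6.207, -9.202). ∠UQG = 131.5° gives QG at -104.5° from the x-axis; with |QG| = 28.1, G = (-0.8286, -36.41). QG ⟂ GZ, so GZ runs at 165.5°; with |GZ| = 24.2, Z = (-24.26, -30.35). Then |UZ| = |Z − U| = 38.85.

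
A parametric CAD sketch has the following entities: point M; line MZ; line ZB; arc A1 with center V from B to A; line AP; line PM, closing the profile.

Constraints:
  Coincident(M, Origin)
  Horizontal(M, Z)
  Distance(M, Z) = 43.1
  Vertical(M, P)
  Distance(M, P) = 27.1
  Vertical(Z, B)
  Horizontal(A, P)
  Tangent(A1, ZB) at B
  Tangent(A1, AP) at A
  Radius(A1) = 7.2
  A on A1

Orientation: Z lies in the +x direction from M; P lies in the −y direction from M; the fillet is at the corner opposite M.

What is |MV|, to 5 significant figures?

41.047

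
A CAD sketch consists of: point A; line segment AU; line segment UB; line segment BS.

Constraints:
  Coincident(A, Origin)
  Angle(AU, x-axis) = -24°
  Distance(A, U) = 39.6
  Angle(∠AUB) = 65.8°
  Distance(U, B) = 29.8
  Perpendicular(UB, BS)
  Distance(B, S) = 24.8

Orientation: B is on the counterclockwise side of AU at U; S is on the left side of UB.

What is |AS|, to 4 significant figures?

17.67

A is at the origin; AU runs at -24.0° with length 39.6, so U = 39.6·(cos -24.0°, sin -24.0°) = (36.18, -16.11). ∠AUB = 65.8°, so UB runs at -24.0° + (180° − 65.8°) = 90.20° from the x-axis; with |UB| = 29.8, B = U + 29.8·(cos 90.20°, sin 90.20°) = (36.07, 13.69). UB is perpendicular to BS; with |BS| = 24.8 on the left of UB, S = B + 24.8·(-1.000, -0.003491) = (11.27, 13.61). Then |AS| = |S − A| = 17.67.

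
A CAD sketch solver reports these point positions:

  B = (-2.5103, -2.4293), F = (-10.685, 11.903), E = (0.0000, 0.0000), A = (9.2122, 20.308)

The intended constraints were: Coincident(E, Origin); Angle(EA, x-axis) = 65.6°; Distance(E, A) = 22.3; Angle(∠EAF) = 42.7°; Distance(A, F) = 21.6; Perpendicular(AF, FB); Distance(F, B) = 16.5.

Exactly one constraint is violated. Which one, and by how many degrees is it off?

Perpendicular(AF, FB) — off by 6.80°.

E = (0.00, 0.00) ✓; EA at 65.60° ✓; |EA| = 22.30 ✓; ∠EAF = 42.70° ✓; |AF| = 21.60 ✓; ∠(AF, FB) = 96.80° ✗; |FB| = 16.50 ✓.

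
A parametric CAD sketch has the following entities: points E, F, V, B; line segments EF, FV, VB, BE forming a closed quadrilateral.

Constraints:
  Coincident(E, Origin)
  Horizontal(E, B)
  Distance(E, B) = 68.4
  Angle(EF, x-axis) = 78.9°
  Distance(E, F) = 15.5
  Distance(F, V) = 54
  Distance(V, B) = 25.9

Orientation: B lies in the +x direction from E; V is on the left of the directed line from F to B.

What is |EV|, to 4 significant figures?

60.92

Checks: |FV| = 54.00 ✓; |VB| = 25.90 ✓.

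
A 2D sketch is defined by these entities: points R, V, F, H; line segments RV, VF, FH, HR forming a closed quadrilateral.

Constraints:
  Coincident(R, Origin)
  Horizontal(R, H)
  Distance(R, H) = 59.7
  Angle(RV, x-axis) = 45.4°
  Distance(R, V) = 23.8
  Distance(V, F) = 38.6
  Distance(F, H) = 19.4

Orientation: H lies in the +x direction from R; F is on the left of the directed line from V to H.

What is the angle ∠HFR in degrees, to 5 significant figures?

84.355°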